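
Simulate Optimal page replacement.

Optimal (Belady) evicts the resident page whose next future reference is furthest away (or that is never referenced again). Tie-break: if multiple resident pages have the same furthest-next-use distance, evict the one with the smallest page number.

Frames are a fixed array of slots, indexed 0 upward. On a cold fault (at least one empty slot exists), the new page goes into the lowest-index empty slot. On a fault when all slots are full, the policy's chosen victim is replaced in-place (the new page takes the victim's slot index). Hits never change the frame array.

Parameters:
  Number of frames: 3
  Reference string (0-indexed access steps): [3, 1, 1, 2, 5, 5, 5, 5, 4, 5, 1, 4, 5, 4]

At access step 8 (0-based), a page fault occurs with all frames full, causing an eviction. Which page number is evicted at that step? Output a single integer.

Step 0: ref 3 -> FAULT, frames=[3,-,-]
Step 1: ref 1 -> FAULT, frames=[3,1,-]
Step 2: ref 1 -> HIT, frames=[3,1,-]
Step 3: ref 2 -> FAULT, frames=[3,1,2]
Step 4: ref 5 -> FAULT, evict 2, frames=[3,1,5]
Step 5: ref 5 -> HIT, frames=[3,1,5]
Step 6: ref 5 -> HIT, frames=[3,1,5]
Step 7: ref 5 -> HIT, frames=[3,1,5]
Step 8: ref 4 -> FAULT, evict 3, frames=[4,1,5]
At step 8: evicted page 3

Answer: 3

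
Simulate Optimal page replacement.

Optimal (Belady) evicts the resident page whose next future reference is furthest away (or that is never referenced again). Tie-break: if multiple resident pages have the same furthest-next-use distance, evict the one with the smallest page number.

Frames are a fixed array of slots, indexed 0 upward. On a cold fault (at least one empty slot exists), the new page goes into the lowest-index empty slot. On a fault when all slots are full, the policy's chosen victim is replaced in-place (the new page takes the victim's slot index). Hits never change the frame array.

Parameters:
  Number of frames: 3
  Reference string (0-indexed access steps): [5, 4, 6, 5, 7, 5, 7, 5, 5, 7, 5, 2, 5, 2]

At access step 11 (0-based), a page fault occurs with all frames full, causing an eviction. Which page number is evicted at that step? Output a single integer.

Step 0: ref 5 -> FAULT, frames=[5,-,-]
Step 1: ref 4 -> FAULT, frames=[5,4,-]
Step 2: ref 6 -> FAULT, frames=[5,4,6]
Step 3: ref 5 -> HIT, frames=[5,4,6]
Step 4: ref 7 -> FAULT, evict 4, frames=[5,7,6]
Step 5: ref 5 -> HIT, frames=[5,7,6]
Step 6: ref 7 -> HIT, frames=[5,7,6]
Step 7: ref 5 -> HIT, frames=[5,7,6]
Step 8: ref 5 -> HIT, frames=[5,7,6]
Step 9: ref 7 -> HIT, frames=[5,7,6]
Step 10: ref 5 -> HIT, frames=[5,7,6]
Step 11: ref 2 -> FAULT, evict 6, frames=[5,7,2]
At step 11: evicted page 6

Answer: 6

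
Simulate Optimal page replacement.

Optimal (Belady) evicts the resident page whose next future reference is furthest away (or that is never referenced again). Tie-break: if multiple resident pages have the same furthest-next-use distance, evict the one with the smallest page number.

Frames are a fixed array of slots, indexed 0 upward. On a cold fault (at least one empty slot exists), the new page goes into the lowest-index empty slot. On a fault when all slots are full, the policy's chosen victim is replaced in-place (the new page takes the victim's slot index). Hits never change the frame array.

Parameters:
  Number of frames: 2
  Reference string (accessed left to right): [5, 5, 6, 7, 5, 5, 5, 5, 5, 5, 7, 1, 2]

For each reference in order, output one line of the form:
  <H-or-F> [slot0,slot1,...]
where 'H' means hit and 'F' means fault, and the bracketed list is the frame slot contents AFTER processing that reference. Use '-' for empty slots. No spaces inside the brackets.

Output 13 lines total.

F [5,-]
H [5,-]
F [5,6]
F [5,7]
H [5,7]
H [5,7]
H [5,7]
H [5,7]
H [5,7]
H [5,7]
H [5,7]
F [1,7]
F [2,7]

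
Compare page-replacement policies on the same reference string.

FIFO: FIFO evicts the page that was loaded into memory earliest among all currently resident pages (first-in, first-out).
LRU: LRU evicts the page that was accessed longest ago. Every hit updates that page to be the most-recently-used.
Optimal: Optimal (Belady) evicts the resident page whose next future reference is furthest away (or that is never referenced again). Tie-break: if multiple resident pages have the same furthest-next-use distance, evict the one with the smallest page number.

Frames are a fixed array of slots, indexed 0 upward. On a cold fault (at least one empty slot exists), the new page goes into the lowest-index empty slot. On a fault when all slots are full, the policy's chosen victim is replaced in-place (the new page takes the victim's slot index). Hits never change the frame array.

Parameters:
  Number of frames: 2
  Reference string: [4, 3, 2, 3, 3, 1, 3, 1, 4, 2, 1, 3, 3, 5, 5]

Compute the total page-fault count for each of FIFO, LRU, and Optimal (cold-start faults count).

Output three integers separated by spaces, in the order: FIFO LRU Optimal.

--- FIFO ---
  step 0: ref 4 -> FAULT, frames=[4,-] (faults so far: 1)
  step 1: ref 3 -> FAULT, frames=[4,3] (faults so far: 2)
  step 2: ref 2 -> FAULT, evict 4, frames=[2,3] (faults so far: 3)
  step 3: ref 3 -> HIT, frames=[2,3] (faults so far: 3)
  step 4: ref 3 -> HIT, frames=[2,3] (faults so far: 3)
  step 5: ref 1 -> FAULT, evict 3, frames=[2,1] (faults so far: 4)
  step 6: ref 3 -> FAULT, evict 2, frames=[3,1] (faults so far: 5)
  step 7: ref 1 -> HIT, frames=[3,1] (faults so far: 5)
  step 8: ref 4 -> FAULT, evict 1, frames=[3,4] (faults so far: 6)
  step 9: ref 2 -> FAULT, evict 3, frames=[2,4] (faults so far: 7)
  step 10: ref 1 -> FAULT, evict 4, frames=[2,1] (faults so far: 8)
  step 11: ref 3 -> FAULT, evict 2, frames=[3,1] (faults so far: 9)
  step 12: ref 3 -> HIT, frames=[3,1] (faults so far: 9)
  step 13: ref 5 -> FAULT, evict 1, frames=[3,5] (faults so far: 10)
  step 14: ref 5 -> HIT, frames=[3,5] (faults so far: 10)
  FIFO total faults: 10
--- LRU ---
  step 0: ref 4 -> FAULT, frames=[4,-] (faults so far: 1)
  step 1: ref 3 -> FAULT, frames=[4,3] (faults so far: 2)
  step 2: ref 2 -> FAULT, evict 4, frames=[2,3] (faults so far: 3)
  step 3: ref 3 -> HIT, frames=[2,3] (faults so far: 3)
  step 4: ref 3 -> HIT, frames=[2,3] (faults so far: 3)
  step 5: ref 1 -> FAULT, evict 2, frames=[1,3] (faults so far: 4)
  step 6: ref 3 -> HIT, frames=[1,3] (faults so far: 4)
  step 7: ref 1 -> HIT, frames=[1,3] (faults so far: 4)
  step 8: ref 4 -> FAULT, evict 3, frames=[1,4] (faults so far: 5)
  step 9: ref 2 -> FAULT, evict 1, frames=[2,4] (faults so far: 6)
  step 10: ref 1 -> FAULT, evict 4, frames=[2,1] (faults so far: 7)
  step 11: ref 3 -> FAULT, evict 2, frames=[3,1] (faults so far: 8)
  step 12: ref 3 -> HIT, frames=[3,1] (faults so far: 8)
  step 13: ref 5 -> FAULT, evict 1, frames=[3,5] (faults so far: 9)
  step 14: ref 5 -> HIT, frames=[3,5] (faults so far: 9)
  LRU total faults: 9
--- Optimal ---
  step 0: ref 4 -> FAULT, frames=[4,-] (faults so far: 1)
  step 1: ref 3 -> FAULT, frames=[4,3] (faults so far: 2)
  step 2: ref 2 -> FAULT, evict 4, frames=[2,3] (faults so far: 3)
  step 3: ref 3 -> HIT, frames=[2,3] (faults so far: 3)
  step 4: ref 3 -> HIT, frames=[2,3] (faults so far: 3)
  step 5: ref 1 -> FAULT, evict 2, frames=[1,3] (faults so far: 4)
  step 6: ref 3 -> HIT, frames=[1,3] (faults so far: 4)
  step 7: ref 1 -> HIT, frames=[1,3] (faults so far: 4)
  step 8: ref 4 -> FAULT, evict 3, frames=[1,4] (faults so far: 5)
  step 9: ref 2 -> FAULT, evict 4, frames=[1,2] (faults so far: 6)
  step 10: ref 1 -> HIT, frames=[1,2] (faults so far: 6)
  step 11: ref 3 -> FAULT, evict 1, frames=[3,2] (faults so far: 7)
  step 12: ref 3 -> HIT, frames=[3,2] (faults so far: 7)
  step 13: ref 5 -> FAULT, evict 2, frames=[3,5] (faults so far: 8)
  step 14: ref 5 -> HIT, frames=[3,5] (faults so far: 8)
  Optimal total faults: 8

Answer: 10 9 8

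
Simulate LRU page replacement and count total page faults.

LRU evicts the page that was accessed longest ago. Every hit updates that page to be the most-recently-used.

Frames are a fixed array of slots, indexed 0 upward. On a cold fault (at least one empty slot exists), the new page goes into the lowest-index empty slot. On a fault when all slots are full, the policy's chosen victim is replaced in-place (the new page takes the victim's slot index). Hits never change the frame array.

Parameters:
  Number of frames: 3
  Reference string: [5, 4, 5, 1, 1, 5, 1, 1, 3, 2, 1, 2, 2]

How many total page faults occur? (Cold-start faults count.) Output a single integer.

Answer: 5

Derivation:
Step 0: ref 5 → FAULT, frames=[5,-,-]
Step 1: ref 4 → FAULT, frames=[5,4,-]
Step 2: ref 5 → HIT, frames=[5,4,-]
Step 3: ref 1 → FAULT, frames=[5,4,1]
Step 4: ref 1 → HIT, frames=[5,4,1]
Step 5: ref 5 → HIT, frames=[5,4,1]
Step 6: ref 1 → HIT, frames=[5,4,1]
Step 7: ref 1 → HIT, frames=[5,4,1]
Step 8: ref 3 → FAULT (evict 4), frames=[5,3,1]
Step 9: ref 2 → FAULT (evict 5), frames=[2,3,1]
Step 10: ref 1 → HIT, frames=[2,3,1]
Step 11: ref 2 → HIT, frames=[2,3,1]
Step 12: ref 2 → HIT, frames=[2,3,1]
Total faults: 5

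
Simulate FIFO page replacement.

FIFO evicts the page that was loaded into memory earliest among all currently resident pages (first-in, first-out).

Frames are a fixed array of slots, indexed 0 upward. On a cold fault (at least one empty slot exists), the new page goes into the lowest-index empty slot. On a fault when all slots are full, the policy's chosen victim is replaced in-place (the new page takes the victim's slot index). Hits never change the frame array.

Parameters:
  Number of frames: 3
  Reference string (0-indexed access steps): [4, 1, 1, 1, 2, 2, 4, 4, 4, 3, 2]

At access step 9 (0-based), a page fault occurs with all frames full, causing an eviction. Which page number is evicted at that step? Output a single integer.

Answer: 4

Derivation:
Step 0: ref 4 -> FAULT, frames=[4,-,-]
Step 1: ref 1 -> FAULT, frames=[4,1,-]
Step 2: ref 1 -> HIT, frames=[4,1,-]
Step 3: ref 1 -> HIT, frames=[4,1,-]
Step 4: ref 2 -> FAULT, frames=[4,1,2]
Step 5: ref 2 -> HIT, frames=[4,1,2]
Step 6: ref 4 -> HIT, frames=[4,1,2]
Step 7: ref 4 -> HIT, frames=[4,1,2]
Step 8: ref 4 -> HIT, frames=[4,1,2]
Step 9: ref 3 -> FAULT, evict 4, frames=[3,1,2]
At step 9: evicted page 4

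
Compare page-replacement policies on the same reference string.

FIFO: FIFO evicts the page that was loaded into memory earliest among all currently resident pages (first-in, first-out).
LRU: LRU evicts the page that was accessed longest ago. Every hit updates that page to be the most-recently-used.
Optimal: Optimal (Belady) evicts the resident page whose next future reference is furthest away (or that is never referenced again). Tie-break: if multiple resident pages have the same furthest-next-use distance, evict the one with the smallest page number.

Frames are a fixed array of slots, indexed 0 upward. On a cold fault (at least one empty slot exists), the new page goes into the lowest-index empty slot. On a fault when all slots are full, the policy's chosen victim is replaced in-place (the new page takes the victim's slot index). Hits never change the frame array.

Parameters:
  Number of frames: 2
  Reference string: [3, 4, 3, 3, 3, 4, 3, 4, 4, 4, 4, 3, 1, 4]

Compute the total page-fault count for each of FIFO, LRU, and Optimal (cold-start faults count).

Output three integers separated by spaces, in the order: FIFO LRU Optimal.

--- FIFO ---
  step 0: ref 3 -> FAULT, frames=[3,-] (faults so far: 1)
  step 1: ref 4 -> FAULT, frames=[3,4] (faults so far: 2)
  step 2: ref 3 -> HIT, frames=[3,4] (faults so far: 2)
  step 3: ref 3 -> HIT, frames=[3,4] (faults so far: 2)
  step 4: ref 3 -> HIT, frames=[3,4] (faults so far: 2)
  step 5: ref 4 -> HIT, frames=[3,4] (faults so far: 2)
  step 6: ref 3 -> HIT, frames=[3,4] (faults so far: 2)
  step 7: ref 4 -> HIT, frames=[3,4] (faults so far: 2)
  step 8: ref 4 -> HIT, frames=[3,4] (faults so far: 2)
  step 9: ref 4 -> HIT, frames=[3,4] (faults so far: 2)
  step 10: ref 4 -> HIT, frames=[3,4] (faults so far: 2)
  step 11: ref 3 -> HIT, frames=[3,4] (faults so far: 2)
  step 12: ref 1 -> FAULT, evict 3, frames=[1,4] (faults so far: 3)
  step 13: ref 4 -> HIT, frames=[1,4] (faults so far: 3)
  FIFO total faults: 3
--- LRU ---
  step 0: ref 3 -> FAULT, frames=[3,-] (faults so far: 1)
  step 1: ref 4 -> FAULT, frames=[3,4] (faults so far: 2)
  step 2: ref 3 -> HIT, frames=[3,4] (faults so far: 2)
  step 3: ref 3 -> HIT, frames=[3,4] (faults so far: 2)
  step 4: ref 3 -> HIT, frames=[3,4] (faults so far: 2)
  step 5: ref 4 -> HIT, frames=[3,4] (faults so far: 2)
  step 6: ref 3 -> HIT, frames=[3,4] (faults so far: 2)
  step 7: ref 4 -> HIT, frames=[3,4] (faults so far: 2)
  step 8: ref 4 -> HIT, frames=[3,4] (faults so far: 2)
  step 9: ref 4 -> HIT, frames=[3,4] (faults so far: 2)
  step 10: ref 4 -> HIT, frames=[3,4] (faults so far: 2)
  step 11: ref 3 -> HIT, frames=[3,4] (faults so far: 2)
  step 12: ref 1 -> FAULT, evict 4, frames=[3,1] (faults so far: 3)
  step 13: ref 4 -> FAULT, evict 3, frames=[4,1] (faults so far: 4)
  LRU total faults: 4
--- Optimal ---
  step 0: ref 3 -> FAULT, frames=[3,-] (faults so far: 1)
  step 1: ref 4 -> FAULT, frames=[3,4] (faults so far: 2)
  step 2: ref 3 -> HIT, frames=[3,4] (faults so far: 2)
  step 3: ref 3 -> HIT, frames=[3,4] (faults so far: 2)
  step 4: ref 3 -> HIT, frames=[3,4] (faults so far: 2)
  step 5: ref 4 -> HIT, frames=[3,4] (faults so far: 2)
  step 6: ref 3 -> HIT, frames=[3,4] (faults so far: 2)
  step 7: ref 4 -> HIT, frames=[3,4] (faults so far: 2)
  step 8: ref 4 -> HIT, frames=[3,4] (faults so far: 2)
  step 9: ref 4 -> HIT, frames=[3,4] (faults so far: 2)
  step 10: ref 4 -> HIT, frames=[3,4] (faults so far: 2)
  step 11: ref 3 -> HIT, frames=[3,4] (faults so far: 2)
  step 12: ref 1 -> FAULT, evict 3, frames=[1,4] (faults so far: 3)
  step 13: ref 4 -> HIT, frames=[1,4] (faults so far: 3)
  Optimal total faults: 3

Answer: 3 4 3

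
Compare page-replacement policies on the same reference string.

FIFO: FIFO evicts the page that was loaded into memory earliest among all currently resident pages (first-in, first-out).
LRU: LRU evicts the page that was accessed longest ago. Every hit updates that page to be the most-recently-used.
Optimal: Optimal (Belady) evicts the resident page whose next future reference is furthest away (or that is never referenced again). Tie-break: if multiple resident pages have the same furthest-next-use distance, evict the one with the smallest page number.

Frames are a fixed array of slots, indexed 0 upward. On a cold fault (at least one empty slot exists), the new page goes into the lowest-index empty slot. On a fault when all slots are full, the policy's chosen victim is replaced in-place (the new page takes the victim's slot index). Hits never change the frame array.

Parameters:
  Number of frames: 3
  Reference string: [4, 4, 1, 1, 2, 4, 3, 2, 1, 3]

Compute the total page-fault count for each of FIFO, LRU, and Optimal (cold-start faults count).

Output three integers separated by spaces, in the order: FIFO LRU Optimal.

Answer: 4 5 4

Derivation:
--- FIFO ---
  step 0: ref 4 -> FAULT, frames=[4,-,-] (faults so far: 1)
  step 1: ref 4 -> HIT, frames=[4,-,-] (faults so far: 1)
  step 2: ref 1 -> FAULT, frames=[4,1,-] (faults so far: 2)
  step 3: ref 1 -> HIT, frames=[4,1,-] (faults so far: 2)
  step 4: ref 2 -> FAULT, frames=[4,1,2] (faults so far: 3)
  step 5: ref 4 -> HIT, frames=[4,1,2] (faults so far: 3)
  step 6: ref 3 -> FAULT, evict 4, frames=[3,1,2] (faults so far: 4)
  step 7: ref 2 -> HIT, frames=[3,1,2] (faults so far: 4)
  step 8: ref 1 -> HIT, frames=[3,1,2] (faults so far: 4)
  step 9: ref 3 -> HIT, frames=[3,1,2] (faults so far: 4)
  FIFO total faults: 4
--- LRU ---
  step 0: ref 4 -> FAULT, frames=[4,-,-] (faults so far: 1)
  step 1: ref 4 -> HIT, frames=[4,-,-] (faults so far: 1)
  step 2: ref 1 -> FAULT, frames=[4,1,-] (faults so far: 2)
  step 3: ref 1 -> HIT, frames=[4,1,-] (faults so far: 2)
  step 4: ref 2 -> FAULT, frames=[4,1,2] (faults so far: 3)
  step 5: ref 4 -> HIT, frames=[4,1,2] (faults so far: 3)
  step 6: ref 3 -> FAULT, evict 1, frames=[4,3,2] (faults so far: 4)
  step 7: ref 2 -> HIT, frames=[4,3,2] (faults so far: 4)
  step 8: ref 1 -> FAULT, evict 4, frames=[1,3,2] (faults so far: 5)
  step 9: ref 3 -> HIT, frames=[1,3,2] (faults so far: 5)
  LRU total faults: 5
--- Optimal ---
  step 0: ref 4 -> FAULT, frames=[4,-,-] (faults so far: 1)
  step 1: ref 4 -> HIT, frames=[4,-,-] (faults so far: 1)
  step 2: ref 1 -> FAULT, frames=[4,1,-] (faults so far: 2)
  step 3: ref 1 -> HIT, frames=[4,1,-] (faults so far: 2)
  step 4: ref 2 -> FAULT, frames=[4,1,2] (faults so far: 3)
  step 5: ref 4 -> HIT, frames=[4,1,2] (faults so far: 3)
  step 6: ref 3 -> FAULT, evict 4, frames=[3,1,2] (faults so far: 4)
  step 7: ref 2 -> HIT, frames=[3,1,2] (faults so far: 4)
  step 8: ref 1 -> HIT, frames=[3,1,2] (faults so far: 4)
  step 9: ref 3 -> HIT, frames=[3,1,2] (faults so far: 4)
  Optimal total faults: 4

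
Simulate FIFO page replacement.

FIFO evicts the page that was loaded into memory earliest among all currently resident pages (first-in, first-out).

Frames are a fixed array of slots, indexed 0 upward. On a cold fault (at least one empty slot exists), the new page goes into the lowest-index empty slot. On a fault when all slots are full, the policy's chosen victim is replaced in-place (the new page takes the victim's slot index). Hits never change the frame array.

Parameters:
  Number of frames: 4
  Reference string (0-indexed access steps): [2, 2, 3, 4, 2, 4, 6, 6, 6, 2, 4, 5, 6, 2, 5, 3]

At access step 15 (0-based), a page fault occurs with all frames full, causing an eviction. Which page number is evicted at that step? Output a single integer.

Step 0: ref 2 -> FAULT, frames=[2,-,-,-]
Step 1: ref 2 -> HIT, frames=[2,-,-,-]
Step 2: ref 3 -> FAULT, frames=[2,3,-,-]
Step 3: ref 4 -> FAULT, frames=[2,3,4,-]
Step 4: ref 2 -> HIT, frames=[2,3,4,-]
Step 5: ref 4 -> HIT, frames=[2,3,4,-]
Step 6: ref 6 -> FAULT, frames=[2,3,4,6]
Step 7: ref 6 -> HIT, frames=[2,3,4,6]
Step 8: ref 6 -> HIT, frames=[2,3,4,6]
Step 9: ref 2 -> HIT, frames=[2,3,4,6]
Step 10: ref 4 -> HIT, frames=[2,3,4,6]
Step 11: ref 5 -> FAULT, evict 2, frames=[5,3,4,6]
Step 12: ref 6 -> HIT, frames=[5,3,4,6]
Step 13: ref 2 -> FAULT, evict 3, frames=[5,2,4,6]
Step 14: ref 5 -> HIT, frames=[5,2,4,6]
Step 15: ref 3 -> FAULT, evict 4, frames=[5,2,3,6]
At step 15: evicted page 4

Answer: 4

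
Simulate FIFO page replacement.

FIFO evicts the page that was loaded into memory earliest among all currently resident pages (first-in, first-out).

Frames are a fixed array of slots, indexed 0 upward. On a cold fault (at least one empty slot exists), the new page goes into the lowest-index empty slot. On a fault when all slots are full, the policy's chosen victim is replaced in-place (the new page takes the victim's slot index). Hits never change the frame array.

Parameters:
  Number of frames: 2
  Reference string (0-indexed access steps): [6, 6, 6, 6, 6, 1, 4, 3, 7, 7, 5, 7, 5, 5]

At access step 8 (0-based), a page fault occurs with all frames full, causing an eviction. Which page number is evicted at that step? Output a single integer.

Answer: 4

Derivation:
Step 0: ref 6 -> FAULT, frames=[6,-]
Step 1: ref 6 -> HIT, frames=[6,-]
Step 2: ref 6 -> HIT, frames=[6,-]
Step 3: ref 6 -> HIT, frames=[6,-]
Step 4: ref 6 -> HIT, frames=[6,-]
Step 5: ref 1 -> FAULT, frames=[6,1]
Step 6: ref 4 -> FAULT, evict 6, frames=[4,1]
Step 7: ref 3 -> FAULT, evict 1, frames=[4,3]
Step 8: ref 7 -> FAULT, evict 4, frames=[7,3]
At step 8: evicted page 4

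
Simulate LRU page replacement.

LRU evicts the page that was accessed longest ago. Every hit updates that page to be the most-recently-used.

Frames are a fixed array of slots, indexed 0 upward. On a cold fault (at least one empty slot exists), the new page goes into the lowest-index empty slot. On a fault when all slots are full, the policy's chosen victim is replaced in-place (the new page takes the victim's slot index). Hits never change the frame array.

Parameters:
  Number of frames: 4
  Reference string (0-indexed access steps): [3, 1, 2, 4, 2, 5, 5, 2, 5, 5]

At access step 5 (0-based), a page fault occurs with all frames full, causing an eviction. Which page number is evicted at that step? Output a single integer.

Step 0: ref 3 -> FAULT, frames=[3,-,-,-]
Step 1: ref 1 -> FAULT, frames=[3,1,-,-]
Step 2: ref 2 -> FAULT, frames=[3,1,2,-]
Step 3: ref 4 -> FAULT, frames=[3,1,2,4]
Step 4: ref 2 -> HIT, frames=[3,1,2,4]
Step 5: ref 5 -> FAULT, evict 3, frames=[5,1,2,4]
At step 5: evicted page 3

Answer: 3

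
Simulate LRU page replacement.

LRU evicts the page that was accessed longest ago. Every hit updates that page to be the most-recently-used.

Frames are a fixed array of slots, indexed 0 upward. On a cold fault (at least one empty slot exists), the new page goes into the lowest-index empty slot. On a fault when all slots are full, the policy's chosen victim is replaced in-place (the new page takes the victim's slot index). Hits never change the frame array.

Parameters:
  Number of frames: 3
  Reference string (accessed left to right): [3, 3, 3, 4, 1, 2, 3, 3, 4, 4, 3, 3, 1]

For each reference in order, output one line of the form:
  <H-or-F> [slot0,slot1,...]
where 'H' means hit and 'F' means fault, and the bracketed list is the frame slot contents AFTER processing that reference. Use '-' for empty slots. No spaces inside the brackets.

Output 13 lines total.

F [3,-,-]
H [3,-,-]
H [3,-,-]
F [3,4,-]
F [3,4,1]
F [2,4,1]
F [2,3,1]
H [2,3,1]
F [2,3,4]
H [2,3,4]
H [2,3,4]
H [2,3,4]
F [1,3,4]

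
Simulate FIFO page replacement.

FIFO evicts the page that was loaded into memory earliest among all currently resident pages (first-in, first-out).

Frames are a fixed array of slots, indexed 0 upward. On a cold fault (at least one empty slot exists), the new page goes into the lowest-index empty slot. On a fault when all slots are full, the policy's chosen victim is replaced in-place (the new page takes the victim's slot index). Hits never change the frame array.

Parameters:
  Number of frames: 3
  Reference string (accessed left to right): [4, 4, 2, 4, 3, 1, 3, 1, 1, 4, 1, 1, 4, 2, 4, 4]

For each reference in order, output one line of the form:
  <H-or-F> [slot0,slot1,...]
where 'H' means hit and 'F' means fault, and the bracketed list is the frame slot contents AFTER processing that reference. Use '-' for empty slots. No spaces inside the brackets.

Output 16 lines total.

F [4,-,-]
H [4,-,-]
F [4,2,-]
H [4,2,-]
F [4,2,3]
F [1,2,3]
H [1,2,3]
H [1,2,3]
H [1,2,3]
F [1,4,3]
H [1,4,3]
H [1,4,3]
H [1,4,3]
F [1,4,2]
H [1,4,2]
H [1,4,2]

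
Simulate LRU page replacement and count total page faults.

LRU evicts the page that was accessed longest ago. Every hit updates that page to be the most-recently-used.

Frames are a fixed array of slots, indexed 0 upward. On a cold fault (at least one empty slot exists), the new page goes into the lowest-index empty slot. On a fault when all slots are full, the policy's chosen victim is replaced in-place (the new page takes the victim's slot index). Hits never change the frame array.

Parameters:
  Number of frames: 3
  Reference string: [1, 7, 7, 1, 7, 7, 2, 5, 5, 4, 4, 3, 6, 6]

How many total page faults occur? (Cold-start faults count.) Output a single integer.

Answer: 7

Derivation:
Step 0: ref 1 → FAULT, frames=[1,-,-]
Step 1: ref 7 → FAULT, frames=[1,7,-]
Step 2: ref 7 → HIT, frames=[1,7,-]
Step 3: ref 1 → HIT, frames=[1,7,-]
Step 4: ref 7 → HIT, frames=[1,7,-]
Step 5: ref 7 → HIT, frames=[1,7,-]
Step 6: ref 2 → FAULT, frames=[1,7,2]
Step 7: ref 5 → FAULT (evict 1), frames=[5,7,2]
Step 8: ref 5 → HIT, frames=[5,7,2]
Step 9: ref 4 → FAULT (evict 7), frames=[5,4,2]
Step 10: ref 4 → HIT, frames=[5,4,2]
Step 11: ref 3 → FAULT (evict 2), frames=[5,4,3]
Step 12: ref 6 → FAULT (evict 5), frames=[6,4,3]
Step 13: ref 6 → HIT, frames=[6,4,3]
Total faults: 7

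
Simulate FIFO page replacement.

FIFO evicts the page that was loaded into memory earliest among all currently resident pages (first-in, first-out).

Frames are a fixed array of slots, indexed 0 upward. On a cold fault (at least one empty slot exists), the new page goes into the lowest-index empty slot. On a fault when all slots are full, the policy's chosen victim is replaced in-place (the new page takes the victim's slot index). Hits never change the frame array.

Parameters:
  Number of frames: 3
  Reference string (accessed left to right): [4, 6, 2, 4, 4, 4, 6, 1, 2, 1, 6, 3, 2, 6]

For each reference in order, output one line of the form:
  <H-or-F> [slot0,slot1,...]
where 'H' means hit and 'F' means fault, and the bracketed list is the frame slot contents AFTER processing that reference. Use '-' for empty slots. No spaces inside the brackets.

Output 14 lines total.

F [4,-,-]
F [4,6,-]
F [4,6,2]
H [4,6,2]
H [4,6,2]
H [4,6,2]
H [4,6,2]
F [1,6,2]
H [1,6,2]
H [1,6,2]
H [1,6,2]
F [1,3,2]
H [1,3,2]
F [1,3,6]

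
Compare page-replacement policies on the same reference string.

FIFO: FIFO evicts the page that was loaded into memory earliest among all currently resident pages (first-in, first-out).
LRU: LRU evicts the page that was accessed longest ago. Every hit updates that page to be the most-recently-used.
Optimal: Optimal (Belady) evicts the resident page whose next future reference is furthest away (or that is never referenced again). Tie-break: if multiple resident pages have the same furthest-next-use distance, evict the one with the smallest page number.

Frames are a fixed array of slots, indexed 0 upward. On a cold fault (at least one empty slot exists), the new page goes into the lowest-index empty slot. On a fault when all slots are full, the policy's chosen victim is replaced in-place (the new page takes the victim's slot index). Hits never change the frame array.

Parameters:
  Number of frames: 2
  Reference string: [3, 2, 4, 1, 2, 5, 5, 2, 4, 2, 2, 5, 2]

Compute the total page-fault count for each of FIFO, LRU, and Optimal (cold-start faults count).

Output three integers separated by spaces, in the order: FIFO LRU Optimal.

Answer: 9 8 7

Derivation:
--- FIFO ---
  step 0: ref 3 -> FAULT, frames=[3,-] (faults so far: 1)
  step 1: ref 2 -> FAULT, frames=[3,2] (faults so far: 2)
  step 2: ref 4 -> FAULT, evict 3, frames=[4,2] (faults so far: 3)
  step 3: ref 1 -> FAULT, evict 2, frames=[4,1] (faults so far: 4)
  step 4: ref 2 -> FAULT, evict 4, frames=[2,1] (faults so far: 5)
  step 5: ref 5 -> FAULT, evict 1, frames=[2,5] (faults so far: 6)
  step 6: ref 5 -> HIT, frames=[2,5] (faults so far: 6)
  step 7: ref 2 -> HIT, frames=[2,5] (faults so far: 6)
  step 8: ref 4 -> FAULT, evict 2, frames=[4,5] (faults so far: 7)
  step 9: ref 2 -> FAULT, evict 5, frames=[4,2] (faults so far: 8)
  step 10: ref 2 -> HIT, frames=[4,2] (faults so far: 8)
  step 11: ref 5 -> FAULT, evict 4, frames=[5,2] (faults so far: 9)
  step 12: ref 2 -> HIT, frames=[5,2] (faults so far: 9)
  FIFO total faults: 9
--- LRU ---
  step 0: ref 3 -> FAULT, frames=[3,-] (faults so far: 1)
  step 1: ref 2 -> FAULT, frames=[3,2] (faults so far: 2)
  step 2: ref 4 -> FAULT, evict 3, frames=[4,2] (faults so far: 3)
  step 3: ref 1 -> FAULT, evict 2, frames=[4,1] (faults so far: 4)
  step 4: ref 2 -> FAULT, evict 4, frames=[2,1] (faults so far: 5)
  step 5: ref 5 -> FAULT, evict 1, frames=[2,5] (faults so far: 6)
  step 6: ref 5 -> HIT, frames=[2,5] (faults so far: 6)
  step 7: ref 2 -> HIT, frames=[2,5] (faults so far: 6)
  step 8: ref 4 -> FAULT, evict 5, frames=[2,4] (faults so far: 7)
  step 9: ref 2 -> HIT, frames=[2,4] (faults so far: 7)
  step 10: ref 2 -> HIT, frames=[2,4] (faults so far: 7)
  step 11: ref 5 -> FAULT, evict 4, frames=[2,5] (faults so far: 8)
  step 12: ref 2 -> HIT, frames=[2,5] (faults so far: 8)
  LRU total faults: 8
--- Optimal ---
  step 0: ref 3 -> FAULT, frames=[3,-] (faults so far: 1)
  step 1: ref 2 -> FAULT, frames=[3,2] (faults so far: 2)
  step 2: ref 4 -> FAULT, evict 3, frames=[4,2] (faults so far: 3)
  step 3: ref 1 -> FAULT, evict 4, frames=[1,2] (faults so far: 4)
  step 4: ref 2 -> HIT, frames=[1,2] (faults so far: 4)
  step 5: ref 5 -> FAULT, evict 1, frames=[5,2] (faults so far: 5)
  step 6: ref 5 -> HIT, frames=[5,2] (faults so far: 5)
  step 7: ref 2 -> HIT, frames=[5,2] (faults so far: 5)
  step 8: ref 4 -> FAULT, evict 5, frames=[4,2] (faults so far: 6)
  step 9: ref 2 -> HIT, frames=[4,2] (faults so far: 6)
  step 10: ref 2 -> HIT, frames=[4,2] (faults so far: 6)
  step 11: ref 5 -> FAULT, evict 4, frames=[5,2] (faults so far: 7)
  step 12: ref 2 -> HIT, frames=[5,2] (faults so far: 7)
  Optimal total faults: 7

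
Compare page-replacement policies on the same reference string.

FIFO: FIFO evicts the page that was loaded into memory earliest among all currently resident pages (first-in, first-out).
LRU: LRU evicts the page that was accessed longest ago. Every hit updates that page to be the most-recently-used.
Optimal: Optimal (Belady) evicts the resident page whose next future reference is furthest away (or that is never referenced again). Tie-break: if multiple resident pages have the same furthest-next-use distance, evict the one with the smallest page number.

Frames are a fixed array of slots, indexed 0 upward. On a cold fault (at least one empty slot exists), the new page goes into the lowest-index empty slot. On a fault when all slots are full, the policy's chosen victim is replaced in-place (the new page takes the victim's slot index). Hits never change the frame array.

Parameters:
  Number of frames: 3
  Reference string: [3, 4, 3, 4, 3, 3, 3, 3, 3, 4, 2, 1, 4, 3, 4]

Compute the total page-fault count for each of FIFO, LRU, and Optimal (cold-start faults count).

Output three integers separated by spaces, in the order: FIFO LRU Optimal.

--- FIFO ---
  step 0: ref 3 -> FAULT, frames=[3,-,-] (faults so far: 1)
  step 1: ref 4 -> FAULT, frames=[3,4,-] (faults so far: 2)
  step 2: ref 3 -> HIT, frames=[3,4,-] (faults so far: 2)
  step 3: ref 4 -> HIT, frames=[3,4,-] (faults so far: 2)
  step 4: ref 3 -> HIT, frames=[3,4,-] (faults so far: 2)
  step 5: ref 3 -> HIT, frames=[3,4,-] (faults so far: 2)
  step 6: ref 3 -> HIT, frames=[3,4,-] (faults so far: 2)
  step 7: ref 3 -> HIT, frames=[3,4,-] (faults so far: 2)
  step 8: ref 3 -> HIT, frames=[3,4,-] (faults so far: 2)
  step 9: ref 4 -> HIT, frames=[3,4,-] (faults so far: 2)
  step 10: ref 2 -> FAULT, frames=[3,4,2] (faults so far: 3)
  step 11: ref 1 -> FAULT, evict 3, frames=[1,4,2] (faults so far: 4)
  step 12: ref 4 -> HIT, frames=[1,4,2] (faults so far: 4)
  step 13: ref 3 -> FAULT, evict 4, frames=[1,3,2] (faults so far: 5)
  step 14: ref 4 -> FAULT, evict 2, frames=[1,3,4] (faults so far: 6)
  FIFO total faults: 6
--- LRU ---
  step 0: ref 3 -> FAULT, frames=[3,-,-] (faults so far: 1)
  step 1: ref 4 -> FAULT, frames=[3,4,-] (faults so far: 2)
  step 2: ref 3 -> HIT, frames=[3,4,-] (faults so far: 2)
  step 3: ref 4 -> HIT, frames=[3,4,-] (faults so far: 2)
  step 4: ref 3 -> HIT, frames=[3,4,-] (faults so far: 2)
  step 5: ref 3 -> HIT, frames=[3,4,-] (faults so far: 2)
  step 6: ref 3 -> HIT, frames=[3,4,-] (faults so far: 2)
  step 7: ref 3 -> HIT, frames=[3,4,-] (faults so far: 2)
  step 8: ref 3 -> HIT, frames=[3,4,-] (faults so far: 2)
  step 9: ref 4 -> HIT, frames=[3,4,-] (faults so far: 2)
  step 10: ref 2 -> FAULT, frames=[3,4,2] (faults so far: 3)
  step 11: ref 1 -> FAULT, evict 3, frames=[1,4,2] (faults so far: 4)
  step 12: ref 4 -> HIT, frames=[1,4,2] (faults so far: 4)
  step 13: ref 3 -> FAULT, evict 2, frames=[1,4,3] (faults so far: 5)
  step 14: ref 4 -> HIT, frames=[1,4,3] (faults so far: 5)
  LRU total faults: 5
--- Optimal ---
  step 0: ref 3 -> FAULT, frames=[3,-,-] (faults so far: 1)
  step 1: ref 4 -> FAULT, frames=[3,4,-] (faults so far: 2)
  step 2: ref 3 -> HIT, frames=[3,4,-] (faults so far: 2)
  step 3: ref 4 -> HIT, frames=[3,4,-] (faults so far: 2)
  step 4: ref 3 -> HIT, frames=[3,4,-] (faults so far: 2)
  step 5: ref 3 -> HIT, frames=[3,4,-] (faults so far: 2)
  step 6: ref 3 -> HIT, frames=[3,4,-] (faults so far: 2)
  step 7: ref 3 -> HIT, frames=[3,4,-] (faults so far: 2)
  step 8: ref 3 -> HIT, frames=[3,4,-] (faults so far: 2)
  step 9: ref 4 -> HIT, frames=[3,4,-] (faults so far: 2)
  step 10: ref 2 -> FAULT, frames=[3,4,2] (faults so far: 3)
  step 11: ref 1 -> FAULT, evict 2, frames=[3,4,1] (faults so far: 4)
  step 12: ref 4 -> HIT, frames=[3,4,1] (faults so far: 4)
  step 13: ref 3 -> HIT, frames=[3,4,1] (faults so far: 4)
  step 14: ref 4 -> HIT, frames=[3,4,1] (faults so far: 4)
  Optimal total faults: 4

Answer: 6 5 4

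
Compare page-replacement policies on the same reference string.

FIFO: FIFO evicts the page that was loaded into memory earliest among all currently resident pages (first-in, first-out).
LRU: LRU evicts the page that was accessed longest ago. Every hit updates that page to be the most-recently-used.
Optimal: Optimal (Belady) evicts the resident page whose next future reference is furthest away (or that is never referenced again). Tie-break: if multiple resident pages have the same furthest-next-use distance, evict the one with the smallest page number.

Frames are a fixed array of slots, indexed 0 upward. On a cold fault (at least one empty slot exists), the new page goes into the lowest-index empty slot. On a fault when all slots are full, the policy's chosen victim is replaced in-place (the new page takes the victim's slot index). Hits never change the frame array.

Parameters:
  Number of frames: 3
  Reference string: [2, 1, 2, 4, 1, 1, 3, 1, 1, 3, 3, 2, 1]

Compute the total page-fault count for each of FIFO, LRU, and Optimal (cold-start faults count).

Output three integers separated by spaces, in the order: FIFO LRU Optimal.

--- FIFO ---
  step 0: ref 2 -> FAULT, frames=[2,-,-] (faults so far: 1)
  step 1: ref 1 -> FAULT, frames=[2,1,-] (faults so far: 2)
  step 2: ref 2 -> HIT, frames=[2,1,-] (faults so far: 2)
  step 3: ref 4 -> FAULT, frames=[2,1,4] (faults so far: 3)
  step 4: ref 1 -> HIT, frames=[2,1,4] (faults so far: 3)
  step 5: ref 1 -> HIT, frames=[2,1,4] (faults so far: 3)
  step 6: ref 3 -> FAULT, evict 2, frames=[3,1,4] (faults so far: 4)
  step 7: ref 1 -> HIT, frames=[3,1,4] (faults so far: 4)
  step 8: ref 1 -> HIT, frames=[3,1,4] (faults so far: 4)
  step 9: ref 3 -> HIT, frames=[3,1,4] (faults so far: 4)
  step 10: ref 3 -> HIT, frames=[3,1,4] (faults so far: 4)
  step 11: ref 2 -> FAULT, evict 1, frames=[3,2,4] (faults so far: 5)
  step 12: ref 1 -> FAULT, evict 4, frames=[3,2,1] (faults so far: 6)
  FIFO total faults: 6
--- LRU ---
  step 0: ref 2 -> FAULT, frames=[2,-,-] (faults so far: 1)
  step 1: ref 1 -> FAULT, frames=[2,1,-] (faults so far: 2)
  step 2: ref 2 -> HIT, frames=[2,1,-] (faults so far: 2)
  step 3: ref 4 -> FAULT, frames=[2,1,4] (faults so far: 3)
  step 4: ref 1 -> HIT, frames=[2,1,4] (faults so far: 3)
  step 5: ref 1 -> HIT, frames=[2,1,4] (faults so far: 3)
  step 6: ref 3 -> FAULT, evict 2, frames=[3,1,4] (faults so far: 4)
  step 7: ref 1 -> HIT, frames=[3,1,4] (faults so far: 4)
  step 8: ref 1 -> HIT, frames=[3,1,4] (faults so far: 4)
  step 9: ref 3 -> HIT, frames=[3,1,4] (faults so far: 4)
  step 10: ref 3 -> HIT, frames=[3,1,4] (faults so far: 4)
  step 11: ref 2 -> FAULT, evict 4, frames=[3,1,2] (faults so far: 5)
  step 12: ref 1 -> HIT, frames=[3,1,2] (faults so far: 5)
  LRU total faults: 5
--- Optimal ---
  step 0: ref 2 -> FAULT, frames=[2,-,-] (faults so far: 1)
  step 1: ref 1 -> FAULT, frames=[2,1,-] (faults so far: 2)
  step 2: ref 2 -> HIT, frames=[2,1,-] (faults so far: 2)
  step 3: ref 4 -> FAULT, frames=[2,1,4] (faults so far: 3)
  step 4: ref 1 -> HIT, frames=[2,1,4] (faults so far: 3)
  step 5: ref 1 -> HIT, frames=[2,1,4] (faults so far: 3)
  step 6: ref 3 -> FAULT, evict 4, frames=[2,1,3] (faults so far: 4)
  step 7: ref 1 -> HIT, frames=[2,1,3] (faults so far: 4)
  step 8: ref 1 -> HIT, frames=[2,1,3] (faults so far: 4)
  step 9: ref 3 -> HIT, frames=[2,1,3] (faults so far: 4)
  step 10: ref 3 -> HIT, frames=[2,1,3] (faults so far: 4)
  step 11: ref 2 -> HIT, frames=[2,1,3] (faults so far: 4)
  step 12: ref 1 -> HIT, frames=[2,1,3] (faults so far: 4)
  Optimal total faults: 4

Answer: 6 5 4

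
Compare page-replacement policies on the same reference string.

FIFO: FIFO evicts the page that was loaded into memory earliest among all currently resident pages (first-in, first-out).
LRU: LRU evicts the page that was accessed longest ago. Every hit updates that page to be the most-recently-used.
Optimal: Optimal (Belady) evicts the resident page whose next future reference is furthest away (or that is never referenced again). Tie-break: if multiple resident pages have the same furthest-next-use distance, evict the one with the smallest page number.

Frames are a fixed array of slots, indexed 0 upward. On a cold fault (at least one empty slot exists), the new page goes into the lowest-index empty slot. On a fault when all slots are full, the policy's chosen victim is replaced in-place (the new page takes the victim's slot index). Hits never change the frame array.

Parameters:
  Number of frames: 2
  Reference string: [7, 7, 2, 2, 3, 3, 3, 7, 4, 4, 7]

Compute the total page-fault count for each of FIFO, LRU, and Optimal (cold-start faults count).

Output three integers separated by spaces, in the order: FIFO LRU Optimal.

Answer: 5 5 4

Derivation:
--- FIFO ---
  step 0: ref 7 -> FAULT, frames=[7,-] (faults so far: 1)
  step 1: ref 7 -> HIT, frames=[7,-] (faults so far: 1)
  step 2: ref 2 -> FAULT, frames=[7,2] (faults so far: 2)
  step 3: ref 2 -> HIT, frames=[7,2] (faults so far: 2)
  step 4: ref 3 -> FAULT, evict 7, frames=[3,2] (faults so far: 3)
  step 5: ref 3 -> HIT, frames=[3,2] (faults so far: 3)
  step 6: ref 3 -> HIT, frames=[3,2] (faults so far: 3)
  step 7: ref 7 -> FAULT, evict 2, frames=[3,7] (faults so far: 4)
  step 8: ref 4 -> FAULT, evict 3, frames=[4,7] (faults so far: 5)
  step 9: ref 4 -> HIT, frames=[4,7] (faults so far: 5)
  step 10: ref 7 -> HIT, frames=[4,7] (faults so far: 5)
  FIFO total faults: 5
--- LRU ---
  step 0: ref 7 -> FAULT, frames=[7,-] (faults so far: 1)
  step 1: ref 7 -> HIT, frames=[7,-] (faults so far: 1)
  step 2: ref 2 -> FAULT, frames=[7,2] (faults so far: 2)
  step 3: ref 2 -> HIT, frames=[7,2] (faults so far: 2)
  step 4: ref 3 -> FAULT, evict 7, frames=[3,2] (faults so far: 3)
  step 5: ref 3 -> HIT, frames=[3,2] (faults so far: 3)
  step 6: ref 3 -> HIT, frames=[3,2] (faults so far: 3)
  step 7: ref 7 -> FAULT, evict 2, frames=[3,7] (faults so far: 4)
  step 8: ref 4 -> FAULT, evict 3, frames=[4,7] (faults so far: 5)
  step 9: ref 4 -> HIT, frames=[4,7] (faults so far: 5)
  step 10: ref 7 -> HIT, frames=[4,7] (faults so far: 5)
  LRU total faults: 5
--- Optimal ---
  step 0: ref 7 -> FAULT, frames=[7,-] (faults so far: 1)
  step 1: ref 7 -> HIT, frames=[7,-] (faults so far: 1)
  step 2: ref 2 -> FAULT, frames=[7,2] (faults so far: 2)
  step 3: ref 2 -> HIT, frames=[7,2] (faults so far: 2)
  step 4: ref 3 -> FAULT, evict 2, frames=[7,3] (faults so far: 3)
  step 5: ref 3 -> HIT, frames=[7,3] (faults so far: 3)
  step 6: ref 3 -> HIT, frames=[7,3] (faults so far: 3)
  step 7: ref 7 -> HIT, frames=[7,3] (faults so far: 3)
  step 8: ref 4 -> FAULT, evict 3, frames=[7,4] (faults so far: 4)
  step 9: ref 4 -> HIT, frames=[7,4] (faults so far: 4)
  step 10: ref 7 -> HIT, frames=[7,4] (faults so far: 4)
  Optimal total faults: 4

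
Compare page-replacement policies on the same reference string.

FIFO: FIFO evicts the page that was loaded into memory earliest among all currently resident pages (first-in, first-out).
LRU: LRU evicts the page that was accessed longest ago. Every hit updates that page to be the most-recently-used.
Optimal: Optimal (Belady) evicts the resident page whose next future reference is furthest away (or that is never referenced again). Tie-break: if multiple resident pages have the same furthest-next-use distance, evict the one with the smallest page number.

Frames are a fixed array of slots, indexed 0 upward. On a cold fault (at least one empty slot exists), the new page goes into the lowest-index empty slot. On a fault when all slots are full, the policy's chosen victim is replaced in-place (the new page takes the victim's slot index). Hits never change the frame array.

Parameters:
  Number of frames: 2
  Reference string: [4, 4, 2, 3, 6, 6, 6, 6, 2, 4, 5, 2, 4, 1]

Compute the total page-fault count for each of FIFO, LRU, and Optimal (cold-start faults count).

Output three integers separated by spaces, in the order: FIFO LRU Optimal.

Answer: 10 10 8

Derivation:
--- FIFO ---
  step 0: ref 4 -> FAULT, frames=[4,-] (faults so far: 1)
  step 1: ref 4 -> HIT, frames=[4,-] (faults so far: 1)
  step 2: ref 2 -> FAULT, frames=[4,2] (faults so far: 2)
  step 3: ref 3 -> FAULT, evict 4, frames=[3,2] (faults so far: 3)
  step 4: ref 6 -> FAULT, evict 2, frames=[3,6] (faults so far: 4)
  step 5: ref 6 -> HIT, frames=[3,6] (faults so far: 4)
  step 6: ref 6 -> HIT, frames=[3,6] (faults so far: 4)
  step 7: ref 6 -> HIT, frames=[3,6] (faults so far: 4)
  step 8: ref 2 -> FAULT, evict 3, frames=[2,6] (faults so far: 5)
  step 9: ref 4 -> FAULT, evict 6, frames=[2,4] (faults so far: 6)
  step 10: ref 5 -> FAULT, evict 2, frames=[5,4] (faults so far: 7)
  step 11: ref 2 -> FAULT, evict 4, frames=[5,2] (faults so far: 8)
  step 12: ref 4 -> FAULT, evict 5, frames=[4,2] (faults so far: 9)
  step 13: ref 1 -> FAULT, evict 2, frames=[4,1] (faults so far: 10)
  FIFO total faults: 10
--- LRU ---
  step 0: ref 4 -> FAULT, frames=[4,-] (faults so far: 1)
  step 1: ref 4 -> HIT, frames=[4,-] (faults so far: 1)
  step 2: ref 2 -> FAULT, frames=[4,2] (faults so far: 2)
  step 3: ref 3 -> FAULT, evict 4, frames=[3,2] (faults so far: 3)
  step 4: ref 6 -> FAULT, evict 2, frames=[3,6] (faults so far: 4)
  step 5: ref 6 -> HIT, frames=[3,6] (faults so far: 4)
  step 6: ref 6 -> HIT, frames=[3,6] (faults so far: 4)
  step 7: ref 6 -> HIT, frames=[3,6] (faults so far: 4)
  step 8: ref 2 -> FAULT, evict 3, frames=[2,6] (faults so far: 5)
  step 9: ref 4 -> FAULT, evict 6, frames=[2,4] (faults so far: 6)
  step 10: ref 5 -> FAULT, evict 2, frames=[5,4] (faults so far: 7)
  step 11: ref 2 -> FAULT, evict 4, frames=[5,2] (faults so far: 8)
  step 12: ref 4 -> FAULT, evict 5, frames=[4,2] (faults so far: 9)
  step 13: ref 1 -> FAULT, evict 2, frames=[4,1] (faults so far: 10)
  LRU total faults: 10
--- Optimal ---
  step 0: ref 4 -> FAULT, frames=[4,-] (faults so far: 1)
  step 1: ref 4 -> HIT, frames=[4,-] (faults so far: 1)
  step 2: ref 2 -> FAULT, frames=[4,2] (faults so far: 2)
  step 3: ref 3 -> FAULT, evict 4, frames=[3,2] (faults so far: 3)
  step 4: ref 6 -> FAULT, evict 3, frames=[6,2] (faults so far: 4)
  step 5: ref 6 -> HIT, frames=[6,2] (faults so far: 4)
  step 6: ref 6 -> HIT, frames=[6,2] (faults so far: 4)
  step 7: ref 6 -> HIT, frames=[6,2] (faults so far: 4)
  step 8: ref 2 -> HIT, frames=[6,2] (faults so far: 4)
  step 9: ref 4 -> FAULT, evict 6, frames=[4,2] (faults so far: 5)
  step 10: ref 5 -> FAULT, evict 4, frames=[5,2] (faults so far: 6)
  step 11: ref 2 -> HIT, frames=[5,2] (faults so far: 6)
  step 12: ref 4 -> FAULT, evict 2, frames=[5,4] (faults so far: 7)
  step 13: ref 1 -> FAULT, evict 4, frames=[5,1] (faults so far: 8)
  Optimal total faults: 8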